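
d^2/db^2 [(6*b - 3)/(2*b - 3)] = 48/(2*b - 3)^3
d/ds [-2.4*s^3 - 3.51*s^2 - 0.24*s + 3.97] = -7.2*s^2 - 7.02*s - 0.24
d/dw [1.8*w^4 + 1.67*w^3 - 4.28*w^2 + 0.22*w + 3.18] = 7.2*w^3 + 5.01*w^2 - 8.56*w + 0.22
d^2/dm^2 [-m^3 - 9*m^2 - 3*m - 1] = -6*m - 18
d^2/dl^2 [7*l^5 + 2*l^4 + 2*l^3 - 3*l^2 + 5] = 140*l^3 + 24*l^2 + 12*l - 6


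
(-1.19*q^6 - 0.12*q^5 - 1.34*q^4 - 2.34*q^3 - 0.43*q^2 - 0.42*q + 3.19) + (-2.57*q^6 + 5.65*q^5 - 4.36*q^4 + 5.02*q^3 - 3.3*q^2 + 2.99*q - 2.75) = -3.76*q^6 + 5.53*q^5 - 5.7*q^4 + 2.68*q^3 - 3.73*q^2 + 2.57*q + 0.44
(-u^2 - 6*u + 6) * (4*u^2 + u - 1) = -4*u^4 - 25*u^3 + 19*u^2 + 12*u - 6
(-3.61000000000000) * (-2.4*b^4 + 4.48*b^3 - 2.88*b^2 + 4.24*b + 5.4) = 8.664*b^4 - 16.1728*b^3 + 10.3968*b^2 - 15.3064*b - 19.494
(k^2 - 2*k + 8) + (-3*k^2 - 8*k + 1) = -2*k^2 - 10*k + 9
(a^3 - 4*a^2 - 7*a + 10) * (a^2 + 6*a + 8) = a^5 + 2*a^4 - 23*a^3 - 64*a^2 + 4*a + 80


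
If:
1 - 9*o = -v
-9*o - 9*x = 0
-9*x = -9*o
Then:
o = 0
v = -1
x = 0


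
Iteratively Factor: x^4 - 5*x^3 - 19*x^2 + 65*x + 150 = (x - 5)*(x^3 - 19*x - 30) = (x - 5)*(x + 3)*(x^2 - 3*x - 10) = (x - 5)*(x + 2)*(x + 3)*(x - 5)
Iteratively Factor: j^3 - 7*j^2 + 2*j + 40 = (j - 5)*(j^2 - 2*j - 8) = (j - 5)*(j - 4)*(j + 2)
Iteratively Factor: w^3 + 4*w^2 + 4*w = (w + 2)*(w^2 + 2*w) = (w + 2)^2*(w)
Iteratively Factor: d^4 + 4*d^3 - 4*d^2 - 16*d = (d + 4)*(d^3 - 4*d) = d*(d + 4)*(d^2 - 4) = d*(d - 2)*(d + 4)*(d + 2)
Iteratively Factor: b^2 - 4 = (b + 2)*(b - 2)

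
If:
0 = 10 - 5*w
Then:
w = 2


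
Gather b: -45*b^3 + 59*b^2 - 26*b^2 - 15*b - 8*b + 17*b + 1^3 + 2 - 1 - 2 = -45*b^3 + 33*b^2 - 6*b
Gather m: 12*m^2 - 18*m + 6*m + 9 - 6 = 12*m^2 - 12*m + 3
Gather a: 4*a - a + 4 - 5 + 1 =3*a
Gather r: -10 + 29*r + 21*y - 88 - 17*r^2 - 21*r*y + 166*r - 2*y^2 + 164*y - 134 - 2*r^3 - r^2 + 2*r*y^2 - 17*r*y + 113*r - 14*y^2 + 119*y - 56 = -2*r^3 - 18*r^2 + r*(2*y^2 - 38*y + 308) - 16*y^2 + 304*y - 288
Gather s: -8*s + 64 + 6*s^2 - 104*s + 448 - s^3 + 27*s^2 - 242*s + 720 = -s^3 + 33*s^2 - 354*s + 1232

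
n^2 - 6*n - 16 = (n - 8)*(n + 2)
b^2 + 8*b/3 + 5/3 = (b + 1)*(b + 5/3)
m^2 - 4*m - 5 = (m - 5)*(m + 1)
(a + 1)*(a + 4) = a^2 + 5*a + 4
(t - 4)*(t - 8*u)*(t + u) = t^3 - 7*t^2*u - 4*t^2 - 8*t*u^2 + 28*t*u + 32*u^2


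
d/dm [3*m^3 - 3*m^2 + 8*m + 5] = 9*m^2 - 6*m + 8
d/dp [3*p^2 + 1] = 6*p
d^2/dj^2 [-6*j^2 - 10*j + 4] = -12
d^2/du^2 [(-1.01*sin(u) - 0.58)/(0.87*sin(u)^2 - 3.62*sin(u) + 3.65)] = (0.764469000000001*sin(u)^5 + 4.93690199999999*sin(u)^4 - 26.252424*sin(u)^3 + 10.94451*sin(u)^2 + 51.322707*sin(u) - 38.207784)/(0.87*sin(u)^2 - 3.62*sin(u) + 3.65)^3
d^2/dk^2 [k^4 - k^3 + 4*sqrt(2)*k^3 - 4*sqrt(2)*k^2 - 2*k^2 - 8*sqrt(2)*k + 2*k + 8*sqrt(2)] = 12*k^2 - 6*k + 24*sqrt(2)*k - 8*sqrt(2) - 4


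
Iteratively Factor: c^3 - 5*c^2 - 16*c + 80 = (c + 4)*(c^2 - 9*c + 20) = (c - 5)*(c + 4)*(c - 4)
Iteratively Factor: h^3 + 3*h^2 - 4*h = (h)*(h^2 + 3*h - 4) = h*(h + 4)*(h - 1)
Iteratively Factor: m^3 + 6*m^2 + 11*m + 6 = (m + 1)*(m^2 + 5*m + 6) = (m + 1)*(m + 3)*(m + 2)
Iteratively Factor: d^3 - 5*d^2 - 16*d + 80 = (d + 4)*(d^2 - 9*d + 20) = (d - 4)*(d + 4)*(d - 5)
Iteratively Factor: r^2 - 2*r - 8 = (r + 2)*(r - 4)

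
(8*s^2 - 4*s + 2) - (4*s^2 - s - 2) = 4*s^2 - 3*s + 4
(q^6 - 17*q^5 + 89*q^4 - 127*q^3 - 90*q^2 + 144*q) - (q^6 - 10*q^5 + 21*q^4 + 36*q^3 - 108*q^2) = -7*q^5 + 68*q^4 - 163*q^3 + 18*q^2 + 144*q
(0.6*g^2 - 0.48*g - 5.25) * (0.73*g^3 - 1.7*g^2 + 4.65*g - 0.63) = 0.438*g^5 - 1.3704*g^4 - 0.2265*g^3 + 6.315*g^2 - 24.1101*g + 3.3075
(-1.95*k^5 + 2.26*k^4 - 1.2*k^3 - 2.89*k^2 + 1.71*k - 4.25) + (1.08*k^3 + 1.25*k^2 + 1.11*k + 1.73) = -1.95*k^5 + 2.26*k^4 - 0.12*k^3 - 1.64*k^2 + 2.82*k - 2.52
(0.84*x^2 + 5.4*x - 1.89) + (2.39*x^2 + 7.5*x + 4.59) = 3.23*x^2 + 12.9*x + 2.7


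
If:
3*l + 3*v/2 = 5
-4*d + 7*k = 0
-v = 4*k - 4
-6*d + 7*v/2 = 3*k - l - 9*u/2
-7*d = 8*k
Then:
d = 0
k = 0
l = -1/3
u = -82/27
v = 4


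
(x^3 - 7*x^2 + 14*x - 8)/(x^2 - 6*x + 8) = x - 1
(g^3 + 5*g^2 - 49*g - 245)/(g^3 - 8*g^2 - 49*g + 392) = (g + 5)/(g - 8)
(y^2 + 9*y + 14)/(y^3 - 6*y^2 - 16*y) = (y + 7)/(y*(y - 8))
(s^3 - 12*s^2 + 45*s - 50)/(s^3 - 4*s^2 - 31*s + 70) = (s^2 - 10*s + 25)/(s^2 - 2*s - 35)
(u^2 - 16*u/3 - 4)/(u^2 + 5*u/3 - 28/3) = (3*u^2 - 16*u - 12)/(3*u^2 + 5*u - 28)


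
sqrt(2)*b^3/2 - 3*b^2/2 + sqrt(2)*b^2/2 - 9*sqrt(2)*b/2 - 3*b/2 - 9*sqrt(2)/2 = (b - 3*sqrt(2))*(b + 3*sqrt(2)/2)*(sqrt(2)*b/2 + sqrt(2)/2)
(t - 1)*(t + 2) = t^2 + t - 2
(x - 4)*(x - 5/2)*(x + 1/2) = x^3 - 6*x^2 + 27*x/4 + 5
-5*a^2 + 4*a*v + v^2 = (-a + v)*(5*a + v)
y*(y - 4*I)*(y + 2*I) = y^3 - 2*I*y^2 + 8*y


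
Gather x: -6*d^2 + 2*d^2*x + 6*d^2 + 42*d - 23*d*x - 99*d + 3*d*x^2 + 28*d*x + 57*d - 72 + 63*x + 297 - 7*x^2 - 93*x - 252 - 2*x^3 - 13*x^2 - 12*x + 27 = -2*x^3 + x^2*(3*d - 20) + x*(2*d^2 + 5*d - 42)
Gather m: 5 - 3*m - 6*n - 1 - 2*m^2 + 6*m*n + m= -2*m^2 + m*(6*n - 2) - 6*n + 4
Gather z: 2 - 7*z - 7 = -7*z - 5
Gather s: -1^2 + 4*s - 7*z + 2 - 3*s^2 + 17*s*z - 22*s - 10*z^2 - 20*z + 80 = -3*s^2 + s*(17*z - 18) - 10*z^2 - 27*z + 81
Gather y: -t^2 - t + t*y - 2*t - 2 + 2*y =-t^2 - 3*t + y*(t + 2) - 2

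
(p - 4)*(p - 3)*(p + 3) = p^3 - 4*p^2 - 9*p + 36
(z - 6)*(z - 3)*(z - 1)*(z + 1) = z^4 - 9*z^3 + 17*z^2 + 9*z - 18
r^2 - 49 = (r - 7)*(r + 7)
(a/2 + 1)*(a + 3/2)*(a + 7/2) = a^3/2 + 7*a^2/2 + 61*a/8 + 21/4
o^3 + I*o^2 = o^2*(o + I)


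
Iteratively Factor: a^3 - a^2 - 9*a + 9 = (a + 3)*(a^2 - 4*a + 3) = (a - 1)*(a + 3)*(a - 3)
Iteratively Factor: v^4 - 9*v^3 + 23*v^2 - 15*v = (v - 3)*(v^3 - 6*v^2 + 5*v) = v*(v - 3)*(v^2 - 6*v + 5) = v*(v - 3)*(v - 1)*(v - 5)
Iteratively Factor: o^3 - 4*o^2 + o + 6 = (o - 3)*(o^2 - o - 2) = (o - 3)*(o + 1)*(o - 2)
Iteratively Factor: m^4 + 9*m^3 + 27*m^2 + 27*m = (m + 3)*(m^3 + 6*m^2 + 9*m) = (m + 3)^2*(m^2 + 3*m) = m*(m + 3)^2*(m + 3)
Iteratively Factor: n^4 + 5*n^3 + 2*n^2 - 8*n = (n)*(n^3 + 5*n^2 + 2*n - 8) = n*(n + 4)*(n^2 + n - 2) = n*(n + 2)*(n + 4)*(n - 1)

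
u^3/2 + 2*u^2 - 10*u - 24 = (u/2 + 1)*(u - 4)*(u + 6)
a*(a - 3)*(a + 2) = a^3 - a^2 - 6*a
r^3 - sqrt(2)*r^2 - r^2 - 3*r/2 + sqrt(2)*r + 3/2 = (r - 1)*(r - 3*sqrt(2)/2)*(r + sqrt(2)/2)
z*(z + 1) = z^2 + z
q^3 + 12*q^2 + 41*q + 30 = (q + 1)*(q + 5)*(q + 6)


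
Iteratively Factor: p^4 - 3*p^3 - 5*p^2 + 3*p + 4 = (p - 1)*(p^3 - 2*p^2 - 7*p - 4) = (p - 4)*(p - 1)*(p^2 + 2*p + 1) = (p - 4)*(p - 1)*(p + 1)*(p + 1)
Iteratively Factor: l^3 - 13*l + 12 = (l + 4)*(l^2 - 4*l + 3) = (l - 1)*(l + 4)*(l - 3)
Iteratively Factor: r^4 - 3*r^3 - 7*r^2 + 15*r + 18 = (r - 3)*(r^3 - 7*r - 6) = (r - 3)^2*(r^2 + 3*r + 2) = (r - 3)^2*(r + 1)*(r + 2)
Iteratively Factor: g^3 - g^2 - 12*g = (g - 4)*(g^2 + 3*g) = (g - 4)*(g + 3)*(g)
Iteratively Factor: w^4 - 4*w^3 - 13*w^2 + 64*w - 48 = (w - 4)*(w^3 - 13*w + 12) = (w - 4)*(w - 1)*(w^2 + w - 12) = (w - 4)*(w - 1)*(w + 4)*(w - 3)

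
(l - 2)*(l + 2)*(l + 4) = l^3 + 4*l^2 - 4*l - 16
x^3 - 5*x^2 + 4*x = x*(x - 4)*(x - 1)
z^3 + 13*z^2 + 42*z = z*(z + 6)*(z + 7)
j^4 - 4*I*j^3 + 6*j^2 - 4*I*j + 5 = (j - 5*I)*(j - I)*(j + I)^2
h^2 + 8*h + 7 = (h + 1)*(h + 7)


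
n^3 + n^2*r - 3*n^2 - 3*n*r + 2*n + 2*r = (n - 2)*(n - 1)*(n + r)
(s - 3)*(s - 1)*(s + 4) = s^3 - 13*s + 12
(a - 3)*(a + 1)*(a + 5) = a^3 + 3*a^2 - 13*a - 15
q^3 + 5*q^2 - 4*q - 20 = (q - 2)*(q + 2)*(q + 5)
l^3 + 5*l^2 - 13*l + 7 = (l - 1)^2*(l + 7)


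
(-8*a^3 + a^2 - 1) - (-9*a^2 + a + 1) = -8*a^3 + 10*a^2 - a - 2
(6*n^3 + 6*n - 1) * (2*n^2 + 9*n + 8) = 12*n^5 + 54*n^4 + 60*n^3 + 52*n^2 + 39*n - 8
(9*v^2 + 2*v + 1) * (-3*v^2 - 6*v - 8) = -27*v^4 - 60*v^3 - 87*v^2 - 22*v - 8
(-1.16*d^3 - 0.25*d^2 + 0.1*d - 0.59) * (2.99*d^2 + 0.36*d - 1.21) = -3.4684*d^5 - 1.1651*d^4 + 1.6126*d^3 - 1.4256*d^2 - 0.3334*d + 0.7139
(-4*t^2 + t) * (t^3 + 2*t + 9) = -4*t^5 + t^4 - 8*t^3 - 34*t^2 + 9*t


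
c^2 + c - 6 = (c - 2)*(c + 3)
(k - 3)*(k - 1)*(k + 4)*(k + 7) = k^4 + 7*k^3 - 13*k^2 - 79*k + 84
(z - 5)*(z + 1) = z^2 - 4*z - 5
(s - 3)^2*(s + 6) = s^3 - 27*s + 54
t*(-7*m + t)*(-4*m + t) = 28*m^2*t - 11*m*t^2 + t^3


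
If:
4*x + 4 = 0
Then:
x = -1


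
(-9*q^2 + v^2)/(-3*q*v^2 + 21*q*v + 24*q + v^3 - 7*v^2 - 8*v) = (3*q + v)/(v^2 - 7*v - 8)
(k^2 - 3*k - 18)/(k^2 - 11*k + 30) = (k + 3)/(k - 5)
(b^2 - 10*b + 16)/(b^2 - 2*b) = (b - 8)/b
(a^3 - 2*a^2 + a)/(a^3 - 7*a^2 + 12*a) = (a^2 - 2*a + 1)/(a^2 - 7*a + 12)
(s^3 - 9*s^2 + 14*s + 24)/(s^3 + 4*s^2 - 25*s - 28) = (s - 6)/(s + 7)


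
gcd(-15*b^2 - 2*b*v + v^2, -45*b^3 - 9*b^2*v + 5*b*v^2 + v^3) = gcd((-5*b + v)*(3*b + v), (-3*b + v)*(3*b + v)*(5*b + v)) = 3*b + v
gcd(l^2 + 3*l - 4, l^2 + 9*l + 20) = l + 4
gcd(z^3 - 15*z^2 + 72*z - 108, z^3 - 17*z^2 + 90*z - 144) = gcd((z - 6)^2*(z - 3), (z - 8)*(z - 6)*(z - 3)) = z^2 - 9*z + 18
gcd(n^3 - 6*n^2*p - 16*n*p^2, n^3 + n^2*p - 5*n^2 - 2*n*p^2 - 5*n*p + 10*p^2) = n + 2*p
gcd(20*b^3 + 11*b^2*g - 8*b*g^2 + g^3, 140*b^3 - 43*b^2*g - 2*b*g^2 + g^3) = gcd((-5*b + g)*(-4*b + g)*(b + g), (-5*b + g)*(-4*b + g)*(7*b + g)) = 20*b^2 - 9*b*g + g^2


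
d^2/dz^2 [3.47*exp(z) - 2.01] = 3.47*exp(z)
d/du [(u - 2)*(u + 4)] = 2*u + 2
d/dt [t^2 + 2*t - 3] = 2*t + 2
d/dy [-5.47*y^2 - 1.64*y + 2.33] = -10.94*y - 1.64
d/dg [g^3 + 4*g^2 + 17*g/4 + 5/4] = 3*g^2 + 8*g + 17/4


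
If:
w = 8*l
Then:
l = w/8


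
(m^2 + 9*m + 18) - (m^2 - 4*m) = 13*m + 18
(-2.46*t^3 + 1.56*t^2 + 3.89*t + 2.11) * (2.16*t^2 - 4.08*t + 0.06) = -5.3136*t^5 + 13.4064*t^4 + 1.89*t^3 - 11.22*t^2 - 8.3754*t + 0.1266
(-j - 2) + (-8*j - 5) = -9*j - 7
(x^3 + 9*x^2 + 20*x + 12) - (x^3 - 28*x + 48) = 9*x^2 + 48*x - 36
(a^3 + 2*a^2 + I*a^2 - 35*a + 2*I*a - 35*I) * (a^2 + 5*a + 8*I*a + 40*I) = a^5 + 7*a^4 + 9*I*a^4 - 33*a^3 + 63*I*a^3 - 231*a^2 - 225*I*a^2 + 200*a - 1575*I*a + 1400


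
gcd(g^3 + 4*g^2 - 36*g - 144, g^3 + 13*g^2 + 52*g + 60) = g + 6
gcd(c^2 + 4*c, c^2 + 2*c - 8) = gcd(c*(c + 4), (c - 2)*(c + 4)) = c + 4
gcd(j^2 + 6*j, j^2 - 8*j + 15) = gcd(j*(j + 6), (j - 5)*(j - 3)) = 1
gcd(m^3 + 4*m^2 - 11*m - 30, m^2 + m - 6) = 1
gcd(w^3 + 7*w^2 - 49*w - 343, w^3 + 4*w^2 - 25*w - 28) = w + 7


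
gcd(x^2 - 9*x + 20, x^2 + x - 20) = x - 4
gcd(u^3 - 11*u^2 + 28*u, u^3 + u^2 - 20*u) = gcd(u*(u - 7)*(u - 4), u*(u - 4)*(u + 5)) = u^2 - 4*u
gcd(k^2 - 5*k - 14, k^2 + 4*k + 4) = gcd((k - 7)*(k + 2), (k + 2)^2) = k + 2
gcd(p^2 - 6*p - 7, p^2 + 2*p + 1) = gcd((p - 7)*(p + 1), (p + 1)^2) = p + 1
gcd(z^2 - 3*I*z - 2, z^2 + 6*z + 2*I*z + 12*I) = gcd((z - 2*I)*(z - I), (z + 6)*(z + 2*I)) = 1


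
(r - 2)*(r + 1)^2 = r^3 - 3*r - 2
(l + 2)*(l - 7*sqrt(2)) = l^2 - 7*sqrt(2)*l + 2*l - 14*sqrt(2)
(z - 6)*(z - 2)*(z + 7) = z^3 - z^2 - 44*z + 84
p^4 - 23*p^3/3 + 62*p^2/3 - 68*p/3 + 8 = (p - 3)*(p - 2)^2*(p - 2/3)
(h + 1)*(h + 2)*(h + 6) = h^3 + 9*h^2 + 20*h + 12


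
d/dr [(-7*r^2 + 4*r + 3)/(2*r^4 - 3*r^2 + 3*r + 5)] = (2*(2 - 7*r)*(2*r^4 - 3*r^2 + 3*r + 5) - (-7*r^2 + 4*r + 3)*(8*r^3 - 6*r + 3))/(2*r^4 - 3*r^2 + 3*r + 5)^2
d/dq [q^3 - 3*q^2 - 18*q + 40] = 3*q^2 - 6*q - 18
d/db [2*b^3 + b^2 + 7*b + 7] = 6*b^2 + 2*b + 7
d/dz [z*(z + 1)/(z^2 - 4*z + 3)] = (-5*z^2 + 6*z + 3)/(z^4 - 8*z^3 + 22*z^2 - 24*z + 9)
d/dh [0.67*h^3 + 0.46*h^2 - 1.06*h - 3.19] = 2.01*h^2 + 0.92*h - 1.06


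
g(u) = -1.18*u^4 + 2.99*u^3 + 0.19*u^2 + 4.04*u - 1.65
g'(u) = -4.72*u^3 + 8.97*u^2 + 0.38*u + 4.04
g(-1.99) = -51.01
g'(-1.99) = 76.00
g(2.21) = 12.33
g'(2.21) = -2.26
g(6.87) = -1623.95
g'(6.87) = -1100.42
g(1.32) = 7.31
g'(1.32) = 9.32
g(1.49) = 8.87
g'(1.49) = 8.91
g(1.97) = 12.13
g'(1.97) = 3.51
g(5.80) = -723.79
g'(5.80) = -612.93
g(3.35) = -22.19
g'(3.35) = -71.47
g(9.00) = -5512.17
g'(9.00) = -2706.85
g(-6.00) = -2194.17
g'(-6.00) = 1344.20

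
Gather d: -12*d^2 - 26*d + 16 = -12*d^2 - 26*d + 16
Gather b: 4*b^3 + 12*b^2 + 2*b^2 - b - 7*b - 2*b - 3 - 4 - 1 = 4*b^3 + 14*b^2 - 10*b - 8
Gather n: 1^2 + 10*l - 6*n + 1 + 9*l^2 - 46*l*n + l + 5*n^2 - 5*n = 9*l^2 + 11*l + 5*n^2 + n*(-46*l - 11) + 2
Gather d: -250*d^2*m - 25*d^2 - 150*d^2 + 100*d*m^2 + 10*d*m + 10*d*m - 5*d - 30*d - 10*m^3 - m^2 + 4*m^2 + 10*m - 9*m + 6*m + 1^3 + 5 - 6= d^2*(-250*m - 175) + d*(100*m^2 + 20*m - 35) - 10*m^3 + 3*m^2 + 7*m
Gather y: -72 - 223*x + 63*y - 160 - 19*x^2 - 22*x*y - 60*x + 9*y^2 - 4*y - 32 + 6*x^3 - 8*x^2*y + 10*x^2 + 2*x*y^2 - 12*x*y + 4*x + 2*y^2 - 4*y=6*x^3 - 9*x^2 - 279*x + y^2*(2*x + 11) + y*(-8*x^2 - 34*x + 55) - 264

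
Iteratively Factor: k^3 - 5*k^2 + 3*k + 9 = (k + 1)*(k^2 - 6*k + 9) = (k - 3)*(k + 1)*(k - 3)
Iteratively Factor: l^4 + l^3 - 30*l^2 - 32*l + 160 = (l - 2)*(l^3 + 3*l^2 - 24*l - 80) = (l - 2)*(l + 4)*(l^2 - l - 20) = (l - 5)*(l - 2)*(l + 4)*(l + 4)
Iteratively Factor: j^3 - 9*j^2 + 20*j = (j - 5)*(j^2 - 4*j) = (j - 5)*(j - 4)*(j)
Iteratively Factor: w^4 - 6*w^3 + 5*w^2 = (w - 5)*(w^3 - w^2) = w*(w - 5)*(w^2 - w) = w^2*(w - 5)*(w - 1)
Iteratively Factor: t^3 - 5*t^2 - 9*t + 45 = (t - 5)*(t^2 - 9) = (t - 5)*(t + 3)*(t - 3)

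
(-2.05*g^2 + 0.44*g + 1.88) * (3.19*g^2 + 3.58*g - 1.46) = -6.5395*g^4 - 5.9354*g^3 + 10.5654*g^2 + 6.088*g - 2.7448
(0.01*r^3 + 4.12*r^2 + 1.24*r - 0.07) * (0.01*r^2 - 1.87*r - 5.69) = 0.0001*r^5 + 0.0225*r^4 - 7.7489*r^3 - 25.7623*r^2 - 6.9247*r + 0.3983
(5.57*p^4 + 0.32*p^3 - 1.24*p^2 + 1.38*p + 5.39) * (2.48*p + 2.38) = 13.8136*p^5 + 14.0502*p^4 - 2.3136*p^3 + 0.4712*p^2 + 16.6516*p + 12.8282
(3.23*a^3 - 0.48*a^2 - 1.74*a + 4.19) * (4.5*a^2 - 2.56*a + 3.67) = 14.535*a^5 - 10.4288*a^4 + 5.2529*a^3 + 21.5478*a^2 - 17.1122*a + 15.3773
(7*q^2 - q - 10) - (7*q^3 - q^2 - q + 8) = -7*q^3 + 8*q^2 - 18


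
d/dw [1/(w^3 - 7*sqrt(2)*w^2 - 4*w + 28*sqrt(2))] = (-3*w^2 + 14*sqrt(2)*w + 4)/(w^3 - 7*sqrt(2)*w^2 - 4*w + 28*sqrt(2))^2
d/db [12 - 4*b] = -4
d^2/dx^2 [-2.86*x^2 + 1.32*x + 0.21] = -5.72000000000000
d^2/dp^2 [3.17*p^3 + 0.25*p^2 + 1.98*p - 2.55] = 19.02*p + 0.5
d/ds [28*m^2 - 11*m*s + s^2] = -11*m + 2*s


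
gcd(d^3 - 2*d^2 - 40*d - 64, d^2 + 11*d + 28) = d + 4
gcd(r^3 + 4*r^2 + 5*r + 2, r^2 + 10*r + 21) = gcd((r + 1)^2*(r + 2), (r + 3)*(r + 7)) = 1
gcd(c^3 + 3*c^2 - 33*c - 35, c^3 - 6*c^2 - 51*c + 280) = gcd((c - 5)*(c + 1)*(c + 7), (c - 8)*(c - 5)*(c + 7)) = c^2 + 2*c - 35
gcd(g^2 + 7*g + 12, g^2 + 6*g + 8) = g + 4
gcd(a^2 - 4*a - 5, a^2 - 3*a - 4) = a + 1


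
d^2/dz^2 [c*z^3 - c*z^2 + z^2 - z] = 6*c*z - 2*c + 2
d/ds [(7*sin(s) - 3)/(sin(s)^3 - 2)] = (-14*sin(s)^3 + 9*sin(s)^2 - 14)*cos(s)/(sin(s)^3 - 2)^2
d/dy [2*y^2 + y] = 4*y + 1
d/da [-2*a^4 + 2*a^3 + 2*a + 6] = -8*a^3 + 6*a^2 + 2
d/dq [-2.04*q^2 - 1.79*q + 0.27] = -4.08*q - 1.79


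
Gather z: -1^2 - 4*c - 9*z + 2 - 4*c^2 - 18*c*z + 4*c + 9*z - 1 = -4*c^2 - 18*c*z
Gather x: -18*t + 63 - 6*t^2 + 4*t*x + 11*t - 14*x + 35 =-6*t^2 - 7*t + x*(4*t - 14) + 98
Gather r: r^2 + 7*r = r^2 + 7*r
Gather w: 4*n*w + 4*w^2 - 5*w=4*w^2 + w*(4*n - 5)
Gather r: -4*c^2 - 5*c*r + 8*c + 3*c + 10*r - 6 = -4*c^2 + 11*c + r*(10 - 5*c) - 6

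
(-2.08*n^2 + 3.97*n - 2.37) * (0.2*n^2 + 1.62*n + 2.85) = -0.416*n^4 - 2.5756*n^3 + 0.0294*n^2 + 7.4751*n - 6.7545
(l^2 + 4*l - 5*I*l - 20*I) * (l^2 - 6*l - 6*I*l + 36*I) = l^4 - 2*l^3 - 11*I*l^3 - 54*l^2 + 22*I*l^2 + 60*l + 264*I*l + 720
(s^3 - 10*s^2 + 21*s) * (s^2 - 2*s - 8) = s^5 - 12*s^4 + 33*s^3 + 38*s^2 - 168*s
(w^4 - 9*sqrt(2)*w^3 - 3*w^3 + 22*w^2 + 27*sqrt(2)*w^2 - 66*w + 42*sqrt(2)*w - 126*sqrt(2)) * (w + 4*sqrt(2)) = w^5 - 5*sqrt(2)*w^4 - 3*w^4 - 50*w^3 + 15*sqrt(2)*w^3 + 150*w^2 + 130*sqrt(2)*w^2 - 390*sqrt(2)*w + 336*w - 1008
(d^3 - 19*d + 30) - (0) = d^3 - 19*d + 30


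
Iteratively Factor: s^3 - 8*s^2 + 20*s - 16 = (s - 2)*(s^2 - 6*s + 8) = (s - 2)^2*(s - 4)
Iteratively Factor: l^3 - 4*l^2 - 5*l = (l)*(l^2 - 4*l - 5) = l*(l - 5)*(l + 1)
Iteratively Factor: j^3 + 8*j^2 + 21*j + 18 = (j + 3)*(j^2 + 5*j + 6) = (j + 3)^2*(j + 2)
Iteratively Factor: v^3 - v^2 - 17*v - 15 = (v + 3)*(v^2 - 4*v - 5) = (v - 5)*(v + 3)*(v + 1)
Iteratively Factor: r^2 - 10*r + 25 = (r - 5)*(r - 5)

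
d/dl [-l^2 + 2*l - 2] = 2 - 2*l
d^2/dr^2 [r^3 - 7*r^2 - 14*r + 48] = 6*r - 14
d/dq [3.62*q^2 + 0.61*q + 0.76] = 7.24*q + 0.61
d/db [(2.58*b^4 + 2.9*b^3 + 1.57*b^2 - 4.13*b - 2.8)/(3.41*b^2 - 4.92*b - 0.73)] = (17.5956*b^5 - 28.1918*b^4 - 36.0696*b^3 + 0.00789999999999935*b^2 + 16.8038*b - 10.7611)/(11.6281*b^4 - 33.5544*b^3 + 19.2278*b^2 + 7.1832*b + 0.5329)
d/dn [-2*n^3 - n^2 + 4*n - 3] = -6*n^2 - 2*n + 4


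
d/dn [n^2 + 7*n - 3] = 2*n + 7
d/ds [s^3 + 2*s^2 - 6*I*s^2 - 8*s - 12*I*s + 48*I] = 3*s^2 + s*(4 - 12*I) - 8 - 12*I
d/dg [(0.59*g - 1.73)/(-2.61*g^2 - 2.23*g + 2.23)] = (1.5399*g^2 - 9.0306*g - 2.5422)/(6.8121*g^4 + 11.6406*g^3 - 6.6677*g^2 - 9.9458*g + 4.9729)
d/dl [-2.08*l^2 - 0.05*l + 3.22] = -4.16*l - 0.05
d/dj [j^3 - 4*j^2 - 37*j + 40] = 3*j^2 - 8*j - 37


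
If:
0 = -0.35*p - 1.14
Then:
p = -3.26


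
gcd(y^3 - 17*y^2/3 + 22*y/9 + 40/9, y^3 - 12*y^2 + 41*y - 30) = y - 5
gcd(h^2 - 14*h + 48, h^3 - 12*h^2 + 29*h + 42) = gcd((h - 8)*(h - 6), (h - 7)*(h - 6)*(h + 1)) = h - 6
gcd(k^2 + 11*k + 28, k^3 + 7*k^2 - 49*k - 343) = k + 7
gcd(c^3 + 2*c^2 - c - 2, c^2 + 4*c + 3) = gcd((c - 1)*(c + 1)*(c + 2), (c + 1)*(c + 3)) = c + 1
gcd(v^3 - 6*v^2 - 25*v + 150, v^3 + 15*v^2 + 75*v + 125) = v + 5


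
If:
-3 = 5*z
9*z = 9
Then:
No Solution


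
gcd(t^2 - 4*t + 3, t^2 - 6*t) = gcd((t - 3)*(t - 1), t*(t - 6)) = 1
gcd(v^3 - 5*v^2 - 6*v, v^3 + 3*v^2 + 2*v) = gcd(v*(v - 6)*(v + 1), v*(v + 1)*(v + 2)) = v^2 + v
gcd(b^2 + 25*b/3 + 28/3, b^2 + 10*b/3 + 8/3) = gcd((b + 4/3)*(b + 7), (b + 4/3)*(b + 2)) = b + 4/3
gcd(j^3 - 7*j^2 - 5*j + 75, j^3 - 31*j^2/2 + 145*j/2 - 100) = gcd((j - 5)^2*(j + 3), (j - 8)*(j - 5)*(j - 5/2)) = j - 5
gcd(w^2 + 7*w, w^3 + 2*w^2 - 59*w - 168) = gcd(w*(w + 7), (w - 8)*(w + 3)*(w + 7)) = w + 7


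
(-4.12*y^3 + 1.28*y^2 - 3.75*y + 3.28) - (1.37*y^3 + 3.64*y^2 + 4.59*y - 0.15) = -5.49*y^3 - 2.36*y^2 - 8.34*y + 3.43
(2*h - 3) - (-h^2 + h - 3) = h^2 + h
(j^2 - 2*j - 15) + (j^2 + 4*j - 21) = 2*j^2 + 2*j - 36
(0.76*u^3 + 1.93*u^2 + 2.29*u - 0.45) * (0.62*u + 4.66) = 0.4712*u^4 + 4.7382*u^3 + 10.4136*u^2 + 10.3924*u - 2.097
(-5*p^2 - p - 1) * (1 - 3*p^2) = 15*p^4 + 3*p^3 - 2*p^2 - p - 1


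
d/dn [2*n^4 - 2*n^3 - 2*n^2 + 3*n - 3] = 8*n^3 - 6*n^2 - 4*n + 3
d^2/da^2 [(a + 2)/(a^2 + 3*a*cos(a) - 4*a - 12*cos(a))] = ((2*a + 4)*(-3*a*sin(a) + 2*a + 12*sin(a) + 3*cos(a) - 4)^2 + (a^2 + 3*a*cos(a) - 4*a - 12*cos(a))*(3*a^2*cos(a) + 12*a*sin(a) - 6*a*cos(a) - 6*a - 12*sin(a) - 30*cos(a) + 4))/((a - 4)^3*(a + 3*cos(a))^3)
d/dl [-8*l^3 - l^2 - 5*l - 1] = -24*l^2 - 2*l - 5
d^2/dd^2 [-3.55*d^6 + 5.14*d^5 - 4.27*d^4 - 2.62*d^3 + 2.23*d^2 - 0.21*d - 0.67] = -106.5*d^4 + 102.8*d^3 - 51.24*d^2 - 15.72*d + 4.46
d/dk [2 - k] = -1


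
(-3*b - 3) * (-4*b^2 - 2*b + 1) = 12*b^3 + 18*b^2 + 3*b - 3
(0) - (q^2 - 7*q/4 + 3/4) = -q^2 + 7*q/4 - 3/4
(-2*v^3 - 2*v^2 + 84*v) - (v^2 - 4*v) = -2*v^3 - 3*v^2 + 88*v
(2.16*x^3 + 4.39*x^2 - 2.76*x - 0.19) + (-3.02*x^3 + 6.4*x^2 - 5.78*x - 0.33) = -0.86*x^3 + 10.79*x^2 - 8.54*x - 0.52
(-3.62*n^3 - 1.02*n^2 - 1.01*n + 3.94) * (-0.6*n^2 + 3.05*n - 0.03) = 2.172*n^5 - 10.429*n^4 - 2.3964*n^3 - 5.4139*n^2 + 12.0473*n - 0.1182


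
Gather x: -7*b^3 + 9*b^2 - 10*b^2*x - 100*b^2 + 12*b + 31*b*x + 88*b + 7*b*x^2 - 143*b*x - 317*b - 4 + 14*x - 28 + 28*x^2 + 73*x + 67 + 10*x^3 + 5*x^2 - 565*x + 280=-7*b^3 - 91*b^2 - 217*b + 10*x^3 + x^2*(7*b + 33) + x*(-10*b^2 - 112*b - 478) + 315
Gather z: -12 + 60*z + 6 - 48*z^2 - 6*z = -48*z^2 + 54*z - 6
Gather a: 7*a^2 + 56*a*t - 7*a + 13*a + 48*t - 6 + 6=7*a^2 + a*(56*t + 6) + 48*t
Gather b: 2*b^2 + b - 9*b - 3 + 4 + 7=2*b^2 - 8*b + 8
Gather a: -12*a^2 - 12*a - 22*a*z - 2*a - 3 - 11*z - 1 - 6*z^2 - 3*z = -12*a^2 + a*(-22*z - 14) - 6*z^2 - 14*z - 4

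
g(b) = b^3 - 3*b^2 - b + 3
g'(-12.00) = 503.00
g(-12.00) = -2145.00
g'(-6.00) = 143.00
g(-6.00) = -315.00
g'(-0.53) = 3.02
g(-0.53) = 2.54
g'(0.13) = -1.73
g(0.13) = 2.82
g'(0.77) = -3.84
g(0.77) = 0.91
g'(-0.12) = -0.24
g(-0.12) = 3.08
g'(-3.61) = 59.76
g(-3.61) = -79.53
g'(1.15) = -3.93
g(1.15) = -0.60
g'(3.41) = 13.42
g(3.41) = 4.36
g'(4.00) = 23.00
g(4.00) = 15.00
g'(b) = 3*b^2 - 6*b - 1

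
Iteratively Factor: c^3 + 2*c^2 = (c)*(c^2 + 2*c) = c*(c + 2)*(c)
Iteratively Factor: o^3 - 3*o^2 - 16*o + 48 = (o - 4)*(o^2 + o - 12) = (o - 4)*(o + 4)*(o - 3)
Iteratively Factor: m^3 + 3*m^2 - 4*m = (m - 1)*(m^2 + 4*m) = (m - 1)*(m + 4)*(m)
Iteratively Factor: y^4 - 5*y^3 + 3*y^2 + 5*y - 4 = (y - 1)*(y^3 - 4*y^2 - y + 4) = (y - 1)*(y + 1)*(y^2 - 5*y + 4) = (y - 1)^2*(y + 1)*(y - 4)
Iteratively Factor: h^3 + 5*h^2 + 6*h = (h)*(h^2 + 5*h + 6) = h*(h + 3)*(h + 2)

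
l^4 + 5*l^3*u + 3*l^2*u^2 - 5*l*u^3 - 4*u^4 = (l - u)*(l + u)^2*(l + 4*u)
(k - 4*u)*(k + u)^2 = k^3 - 2*k^2*u - 7*k*u^2 - 4*u^3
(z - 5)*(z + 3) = z^2 - 2*z - 15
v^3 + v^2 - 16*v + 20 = (v - 2)^2*(v + 5)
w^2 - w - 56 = (w - 8)*(w + 7)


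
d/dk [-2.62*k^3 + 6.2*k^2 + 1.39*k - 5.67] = -7.86*k^2 + 12.4*k + 1.39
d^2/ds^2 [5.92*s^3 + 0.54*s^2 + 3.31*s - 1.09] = 35.52*s + 1.08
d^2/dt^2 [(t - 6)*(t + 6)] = 2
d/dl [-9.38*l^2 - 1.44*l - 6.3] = -18.76*l - 1.44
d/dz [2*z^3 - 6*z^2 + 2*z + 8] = 6*z^2 - 12*z + 2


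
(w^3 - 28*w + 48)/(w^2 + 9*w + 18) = (w^2 - 6*w + 8)/(w + 3)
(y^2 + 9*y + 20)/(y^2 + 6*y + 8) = (y + 5)/(y + 2)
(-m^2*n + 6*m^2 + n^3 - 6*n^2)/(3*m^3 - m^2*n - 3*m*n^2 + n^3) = (6 - n)/(3*m - n)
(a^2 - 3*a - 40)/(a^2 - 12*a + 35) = (a^2 - 3*a - 40)/(a^2 - 12*a + 35)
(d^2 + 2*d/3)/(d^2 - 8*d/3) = (3*d + 2)/(3*d - 8)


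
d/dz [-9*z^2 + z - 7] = 1 - 18*z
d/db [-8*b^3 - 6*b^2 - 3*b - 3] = -24*b^2 - 12*b - 3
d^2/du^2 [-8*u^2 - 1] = -16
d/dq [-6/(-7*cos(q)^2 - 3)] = 168*sin(2*q)/(7*cos(2*q) + 13)^2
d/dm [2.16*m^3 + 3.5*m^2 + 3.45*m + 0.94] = 6.48*m^2 + 7.0*m + 3.45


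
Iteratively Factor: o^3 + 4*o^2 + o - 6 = (o + 2)*(o^2 + 2*o - 3) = (o + 2)*(o + 3)*(o - 1)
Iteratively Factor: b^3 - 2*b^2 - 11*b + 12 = (b - 4)*(b^2 + 2*b - 3) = (b - 4)*(b - 1)*(b + 3)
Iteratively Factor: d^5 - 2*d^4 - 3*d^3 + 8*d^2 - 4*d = (d)*(d^4 - 2*d^3 - 3*d^2 + 8*d - 4) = d*(d - 1)*(d^3 - d^2 - 4*d + 4) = d*(d - 2)*(d - 1)*(d^2 + d - 2) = d*(d - 2)*(d - 1)*(d + 2)*(d - 1)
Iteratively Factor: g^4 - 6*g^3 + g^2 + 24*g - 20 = (g - 5)*(g^3 - g^2 - 4*g + 4) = (g - 5)*(g - 1)*(g^2 - 4) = (g - 5)*(g - 2)*(g - 1)*(g + 2)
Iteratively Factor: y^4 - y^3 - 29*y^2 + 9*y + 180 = (y - 5)*(y^3 + 4*y^2 - 9*y - 36) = (y - 5)*(y - 3)*(y^2 + 7*y + 12) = (y - 5)*(y - 3)*(y + 3)*(y + 4)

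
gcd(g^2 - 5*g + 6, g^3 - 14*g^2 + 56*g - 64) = g - 2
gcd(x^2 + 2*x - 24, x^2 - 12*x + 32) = x - 4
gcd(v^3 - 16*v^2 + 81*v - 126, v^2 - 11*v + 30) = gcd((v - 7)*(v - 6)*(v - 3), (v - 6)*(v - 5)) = v - 6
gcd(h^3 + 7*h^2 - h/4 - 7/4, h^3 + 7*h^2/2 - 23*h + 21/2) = h^2 + 13*h/2 - 7/2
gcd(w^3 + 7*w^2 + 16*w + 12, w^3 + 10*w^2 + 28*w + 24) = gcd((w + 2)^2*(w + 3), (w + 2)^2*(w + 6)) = w^2 + 4*w + 4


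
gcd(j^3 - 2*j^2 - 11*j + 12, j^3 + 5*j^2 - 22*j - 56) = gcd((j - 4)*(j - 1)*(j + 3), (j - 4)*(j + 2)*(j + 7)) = j - 4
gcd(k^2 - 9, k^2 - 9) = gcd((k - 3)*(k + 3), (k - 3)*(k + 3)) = k^2 - 9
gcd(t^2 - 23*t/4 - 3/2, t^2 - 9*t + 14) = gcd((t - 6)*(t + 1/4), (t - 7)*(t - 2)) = 1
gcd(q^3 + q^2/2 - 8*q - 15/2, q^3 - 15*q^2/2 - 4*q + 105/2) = q^2 - q/2 - 15/2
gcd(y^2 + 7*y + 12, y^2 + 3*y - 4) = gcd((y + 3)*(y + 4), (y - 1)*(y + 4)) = y + 4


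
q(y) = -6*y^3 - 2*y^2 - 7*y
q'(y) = -18*y^2 - 4*y - 7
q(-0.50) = 3.75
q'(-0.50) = -9.50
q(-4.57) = 562.88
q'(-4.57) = -364.65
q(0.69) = -7.75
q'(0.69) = -18.33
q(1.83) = -56.28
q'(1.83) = -74.60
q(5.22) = -944.46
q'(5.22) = -518.35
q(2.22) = -91.04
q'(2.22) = -104.59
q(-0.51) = 3.85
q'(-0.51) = -9.64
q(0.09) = -0.65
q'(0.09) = -7.51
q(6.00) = -1410.00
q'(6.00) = -679.00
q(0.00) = 0.00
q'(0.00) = -7.00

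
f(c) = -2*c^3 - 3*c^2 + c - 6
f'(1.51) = -21.74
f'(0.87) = -8.76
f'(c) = -6*c^2 - 6*c + 1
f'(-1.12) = 0.19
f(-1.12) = -8.07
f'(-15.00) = -1259.00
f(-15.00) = 6054.00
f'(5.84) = -238.67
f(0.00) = -6.00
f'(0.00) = 1.00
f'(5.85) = -239.44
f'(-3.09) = -37.75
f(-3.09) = 21.27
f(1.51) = -18.22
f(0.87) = -8.72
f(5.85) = -503.22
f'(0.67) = -5.71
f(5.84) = -500.83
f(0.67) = -7.28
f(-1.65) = -6.83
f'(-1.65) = -5.44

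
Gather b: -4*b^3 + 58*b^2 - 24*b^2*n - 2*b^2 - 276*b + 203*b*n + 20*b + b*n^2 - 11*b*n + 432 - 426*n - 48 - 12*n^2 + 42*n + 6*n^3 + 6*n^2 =-4*b^3 + b^2*(56 - 24*n) + b*(n^2 + 192*n - 256) + 6*n^3 - 6*n^2 - 384*n + 384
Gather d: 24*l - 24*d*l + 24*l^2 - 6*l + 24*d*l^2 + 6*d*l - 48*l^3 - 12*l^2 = d*(24*l^2 - 18*l) - 48*l^3 + 12*l^2 + 18*l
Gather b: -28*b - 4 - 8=-28*b - 12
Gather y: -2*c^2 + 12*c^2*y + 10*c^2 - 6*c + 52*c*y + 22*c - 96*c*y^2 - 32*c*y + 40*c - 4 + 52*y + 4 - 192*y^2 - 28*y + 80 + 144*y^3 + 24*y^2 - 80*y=8*c^2 + 56*c + 144*y^3 + y^2*(-96*c - 168) + y*(12*c^2 + 20*c - 56) + 80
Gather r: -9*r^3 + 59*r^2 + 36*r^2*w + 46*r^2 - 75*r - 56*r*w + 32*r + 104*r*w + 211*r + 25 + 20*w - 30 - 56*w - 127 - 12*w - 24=-9*r^3 + r^2*(36*w + 105) + r*(48*w + 168) - 48*w - 156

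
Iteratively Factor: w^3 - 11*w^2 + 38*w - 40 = (w - 4)*(w^2 - 7*w + 10) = (w - 5)*(w - 4)*(w - 2)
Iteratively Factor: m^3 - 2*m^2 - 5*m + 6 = (m - 3)*(m^2 + m - 2) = (m - 3)*(m + 2)*(m - 1)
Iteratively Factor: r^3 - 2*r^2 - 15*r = (r - 5)*(r^2 + 3*r) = (r - 5)*(r + 3)*(r)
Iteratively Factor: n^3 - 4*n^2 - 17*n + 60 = (n - 5)*(n^2 + n - 12) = (n - 5)*(n - 3)*(n + 4)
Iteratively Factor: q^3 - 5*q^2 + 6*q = (q)*(q^2 - 5*q + 6) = q*(q - 3)*(q - 2)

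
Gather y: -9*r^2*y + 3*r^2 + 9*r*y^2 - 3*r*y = 3*r^2 + 9*r*y^2 + y*(-9*r^2 - 3*r)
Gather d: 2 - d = 2 - d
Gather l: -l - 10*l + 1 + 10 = 11 - 11*l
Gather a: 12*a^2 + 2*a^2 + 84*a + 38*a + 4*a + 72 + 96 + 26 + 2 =14*a^2 + 126*a + 196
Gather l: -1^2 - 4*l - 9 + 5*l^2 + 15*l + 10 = 5*l^2 + 11*l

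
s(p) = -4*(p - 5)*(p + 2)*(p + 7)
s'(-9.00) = -560.00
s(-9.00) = 784.00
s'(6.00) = -500.00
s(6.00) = -416.00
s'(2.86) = -65.68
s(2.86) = 410.19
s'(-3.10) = 107.88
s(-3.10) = -139.00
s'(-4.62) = 15.71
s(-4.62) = -239.95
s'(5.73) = -453.35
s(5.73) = -287.34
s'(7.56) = -803.76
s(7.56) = -1425.34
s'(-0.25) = 131.25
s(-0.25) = 248.06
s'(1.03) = 78.31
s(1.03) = 386.37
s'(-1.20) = 145.12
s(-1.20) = 115.07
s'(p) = -4*(p - 5)*(p + 2) - 4*(p - 5)*(p + 7) - 4*(p + 2)*(p + 7)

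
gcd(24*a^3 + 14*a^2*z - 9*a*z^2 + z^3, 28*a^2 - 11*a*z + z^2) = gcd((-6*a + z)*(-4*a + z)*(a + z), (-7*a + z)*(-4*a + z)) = -4*a + z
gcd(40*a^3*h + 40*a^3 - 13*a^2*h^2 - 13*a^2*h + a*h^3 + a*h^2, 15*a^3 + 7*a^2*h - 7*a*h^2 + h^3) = 5*a - h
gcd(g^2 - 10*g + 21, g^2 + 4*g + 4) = 1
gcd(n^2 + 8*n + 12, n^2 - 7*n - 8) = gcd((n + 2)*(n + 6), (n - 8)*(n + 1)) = 1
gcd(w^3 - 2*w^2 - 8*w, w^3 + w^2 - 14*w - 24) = w^2 - 2*w - 8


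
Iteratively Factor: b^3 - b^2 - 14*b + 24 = (b - 3)*(b^2 + 2*b - 8) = (b - 3)*(b - 2)*(b + 4)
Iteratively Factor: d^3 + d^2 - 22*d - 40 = (d - 5)*(d^2 + 6*d + 8) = (d - 5)*(d + 4)*(d + 2)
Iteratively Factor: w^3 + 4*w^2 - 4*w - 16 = (w + 4)*(w^2 - 4) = (w - 2)*(w + 4)*(w + 2)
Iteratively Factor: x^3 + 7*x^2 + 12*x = (x + 4)*(x^2 + 3*x) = x*(x + 4)*(x + 3)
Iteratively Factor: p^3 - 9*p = (p - 3)*(p^2 + 3*p) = p*(p - 3)*(p + 3)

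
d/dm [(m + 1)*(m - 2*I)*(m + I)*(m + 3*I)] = 4*m^3 + m^2*(3 + 6*I) + m*(10 + 4*I) + 5 + 6*I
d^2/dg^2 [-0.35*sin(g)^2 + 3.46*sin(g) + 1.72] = -3.46*sin(g) - 0.7*cos(2*g)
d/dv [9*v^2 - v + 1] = 18*v - 1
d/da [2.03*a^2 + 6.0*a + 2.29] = 4.06*a + 6.0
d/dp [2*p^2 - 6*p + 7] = 4*p - 6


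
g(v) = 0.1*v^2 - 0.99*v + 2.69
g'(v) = 0.2*v - 0.99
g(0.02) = 2.67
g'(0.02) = -0.99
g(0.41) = 2.30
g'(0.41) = -0.91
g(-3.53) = 7.43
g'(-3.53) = -1.70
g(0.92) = 1.86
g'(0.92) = -0.81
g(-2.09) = 5.20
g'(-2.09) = -1.41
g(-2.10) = 5.21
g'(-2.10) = -1.41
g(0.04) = 2.65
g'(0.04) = -0.98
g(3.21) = 0.54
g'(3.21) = -0.35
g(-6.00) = 12.23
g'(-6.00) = -2.19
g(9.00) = 1.88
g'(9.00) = 0.81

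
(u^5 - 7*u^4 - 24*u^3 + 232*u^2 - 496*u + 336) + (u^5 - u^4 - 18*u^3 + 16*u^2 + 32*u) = 2*u^5 - 8*u^4 - 42*u^3 + 248*u^2 - 464*u + 336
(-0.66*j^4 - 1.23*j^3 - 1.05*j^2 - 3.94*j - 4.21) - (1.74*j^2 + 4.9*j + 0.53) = -0.66*j^4 - 1.23*j^3 - 2.79*j^2 - 8.84*j - 4.74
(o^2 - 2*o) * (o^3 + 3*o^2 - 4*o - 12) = o^5 + o^4 - 10*o^3 - 4*o^2 + 24*o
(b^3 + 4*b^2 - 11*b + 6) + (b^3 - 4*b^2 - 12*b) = 2*b^3 - 23*b + 6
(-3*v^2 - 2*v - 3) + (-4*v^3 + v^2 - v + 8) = -4*v^3 - 2*v^2 - 3*v + 5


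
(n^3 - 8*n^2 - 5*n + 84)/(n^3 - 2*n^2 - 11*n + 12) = (n - 7)/(n - 1)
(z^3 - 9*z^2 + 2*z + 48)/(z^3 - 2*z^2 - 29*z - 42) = (z^2 - 11*z + 24)/(z^2 - 4*z - 21)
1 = 1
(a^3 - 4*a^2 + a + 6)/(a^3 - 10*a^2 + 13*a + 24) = (a - 2)/(a - 8)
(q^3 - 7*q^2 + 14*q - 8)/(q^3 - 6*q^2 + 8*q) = (q - 1)/q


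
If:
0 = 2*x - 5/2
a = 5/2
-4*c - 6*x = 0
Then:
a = 5/2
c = -15/8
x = 5/4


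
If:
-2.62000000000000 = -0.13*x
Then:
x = 20.15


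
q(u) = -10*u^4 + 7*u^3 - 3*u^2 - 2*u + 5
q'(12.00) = -66170.00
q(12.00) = -195715.00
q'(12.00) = -66170.00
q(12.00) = -195715.00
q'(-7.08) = 15288.93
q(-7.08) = -27742.04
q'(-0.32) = 3.38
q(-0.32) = 5.00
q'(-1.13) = 89.31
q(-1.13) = -22.98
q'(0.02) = -2.11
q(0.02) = 4.96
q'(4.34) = -2902.35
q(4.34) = -3035.76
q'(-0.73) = 29.13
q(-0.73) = -0.70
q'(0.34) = -3.18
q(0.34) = 4.11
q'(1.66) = -137.06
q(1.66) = -50.50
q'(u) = -40*u^3 + 21*u^2 - 6*u - 2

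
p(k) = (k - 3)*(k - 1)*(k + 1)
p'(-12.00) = 503.00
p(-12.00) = -2145.00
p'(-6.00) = 143.00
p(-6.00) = -315.00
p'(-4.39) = 83.16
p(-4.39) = -135.03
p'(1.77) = -2.22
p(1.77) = -2.62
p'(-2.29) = 28.47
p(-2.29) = -22.45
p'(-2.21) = 26.91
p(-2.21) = -20.24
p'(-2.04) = 23.72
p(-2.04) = -15.93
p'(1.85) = -1.83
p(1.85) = -2.79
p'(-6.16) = 149.80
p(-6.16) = -338.42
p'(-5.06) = 106.17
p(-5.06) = -198.31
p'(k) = (k - 3)*(k - 1) + (k - 3)*(k + 1) + (k - 1)*(k + 1) = 3*k^2 - 6*k - 1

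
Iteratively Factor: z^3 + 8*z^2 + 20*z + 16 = (z + 2)*(z^2 + 6*z + 8) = (z + 2)^2*(z + 4)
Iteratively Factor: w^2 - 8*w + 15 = (w - 5)*(w - 3)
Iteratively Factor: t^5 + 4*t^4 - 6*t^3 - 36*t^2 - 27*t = (t + 3)*(t^4 + t^3 - 9*t^2 - 9*t) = (t - 3)*(t + 3)*(t^3 + 4*t^2 + 3*t) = t*(t - 3)*(t + 3)*(t^2 + 4*t + 3) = t*(t - 3)*(t + 1)*(t + 3)*(t + 3)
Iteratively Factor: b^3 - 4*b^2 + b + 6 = (b - 2)*(b^2 - 2*b - 3) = (b - 2)*(b + 1)*(b - 3)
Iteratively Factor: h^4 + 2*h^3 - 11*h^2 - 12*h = (h + 4)*(h^3 - 2*h^2 - 3*h) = (h - 3)*(h + 4)*(h^2 + h) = h*(h - 3)*(h + 4)*(h + 1)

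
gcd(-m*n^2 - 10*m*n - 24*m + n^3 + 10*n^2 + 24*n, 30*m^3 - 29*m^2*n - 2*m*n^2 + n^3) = m - n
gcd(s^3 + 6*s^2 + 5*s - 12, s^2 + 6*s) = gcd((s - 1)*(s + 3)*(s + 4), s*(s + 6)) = 1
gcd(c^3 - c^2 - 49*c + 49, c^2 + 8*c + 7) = c + 7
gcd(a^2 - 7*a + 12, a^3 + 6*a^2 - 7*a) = 1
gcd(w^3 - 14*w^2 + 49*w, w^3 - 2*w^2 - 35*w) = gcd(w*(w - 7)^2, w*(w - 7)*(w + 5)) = w^2 - 7*w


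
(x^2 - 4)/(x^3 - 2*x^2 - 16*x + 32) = (x + 2)/(x^2 - 16)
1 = 1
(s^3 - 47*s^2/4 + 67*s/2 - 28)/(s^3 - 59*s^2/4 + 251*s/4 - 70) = (s - 2)/(s - 5)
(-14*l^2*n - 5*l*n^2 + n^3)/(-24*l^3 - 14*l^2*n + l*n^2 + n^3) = n*(7*l - n)/(12*l^2 + l*n - n^2)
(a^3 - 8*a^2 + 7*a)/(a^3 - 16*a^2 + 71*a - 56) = a/(a - 8)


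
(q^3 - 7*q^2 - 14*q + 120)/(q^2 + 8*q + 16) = (q^2 - 11*q + 30)/(q + 4)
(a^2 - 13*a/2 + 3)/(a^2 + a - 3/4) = 2*(a - 6)/(2*a + 3)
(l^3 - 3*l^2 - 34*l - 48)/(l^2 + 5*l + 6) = l - 8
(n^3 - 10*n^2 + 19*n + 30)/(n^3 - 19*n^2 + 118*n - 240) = (n + 1)/(n - 8)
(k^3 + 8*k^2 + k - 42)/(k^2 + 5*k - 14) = k + 3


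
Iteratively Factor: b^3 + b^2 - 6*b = (b + 3)*(b^2 - 2*b) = b*(b + 3)*(b - 2)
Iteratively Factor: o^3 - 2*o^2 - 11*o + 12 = (o - 4)*(o^2 + 2*o - 3) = (o - 4)*(o + 3)*(o - 1)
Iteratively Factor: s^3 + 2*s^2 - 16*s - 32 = (s - 4)*(s^2 + 6*s + 8) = (s - 4)*(s + 4)*(s + 2)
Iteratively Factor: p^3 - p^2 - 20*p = (p)*(p^2 - p - 20) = p*(p - 5)*(p + 4)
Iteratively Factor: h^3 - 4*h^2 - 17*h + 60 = (h - 5)*(h^2 + h - 12) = (h - 5)*(h + 4)*(h - 3)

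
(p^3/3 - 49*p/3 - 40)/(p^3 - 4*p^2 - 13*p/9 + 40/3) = 3*(p^3 - 49*p - 120)/(9*p^3 - 36*p^2 - 13*p + 120)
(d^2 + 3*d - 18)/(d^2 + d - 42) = (d^2 + 3*d - 18)/(d^2 + d - 42)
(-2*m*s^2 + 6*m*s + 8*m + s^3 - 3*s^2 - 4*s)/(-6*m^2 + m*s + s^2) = (s^2 - 3*s - 4)/(3*m + s)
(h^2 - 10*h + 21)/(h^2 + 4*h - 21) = (h - 7)/(h + 7)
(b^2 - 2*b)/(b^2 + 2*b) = (b - 2)/(b + 2)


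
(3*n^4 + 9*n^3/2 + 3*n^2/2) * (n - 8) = 3*n^5 - 39*n^4/2 - 69*n^3/2 - 12*n^2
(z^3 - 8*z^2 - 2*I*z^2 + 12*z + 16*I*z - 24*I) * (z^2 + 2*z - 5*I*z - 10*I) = z^5 - 6*z^4 - 7*I*z^4 - 14*z^3 + 42*I*z^3 + 84*z^2 + 28*I*z^2 + 40*z - 168*I*z - 240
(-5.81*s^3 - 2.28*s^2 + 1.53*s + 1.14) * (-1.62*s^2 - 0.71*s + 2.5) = 9.4122*s^5 + 7.8187*s^4 - 15.3848*s^3 - 8.6331*s^2 + 3.0156*s + 2.85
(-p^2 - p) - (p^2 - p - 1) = 1 - 2*p^2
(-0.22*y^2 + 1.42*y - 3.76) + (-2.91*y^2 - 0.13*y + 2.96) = -3.13*y^2 + 1.29*y - 0.8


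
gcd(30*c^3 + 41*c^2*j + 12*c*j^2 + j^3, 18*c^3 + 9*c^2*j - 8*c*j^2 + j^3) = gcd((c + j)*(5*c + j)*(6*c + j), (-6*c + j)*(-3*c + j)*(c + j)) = c + j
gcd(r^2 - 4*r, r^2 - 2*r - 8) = r - 4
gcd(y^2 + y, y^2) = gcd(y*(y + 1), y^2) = y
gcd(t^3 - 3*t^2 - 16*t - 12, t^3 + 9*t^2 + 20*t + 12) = t^2 + 3*t + 2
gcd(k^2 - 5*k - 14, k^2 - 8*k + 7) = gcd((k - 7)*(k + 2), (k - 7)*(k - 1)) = k - 7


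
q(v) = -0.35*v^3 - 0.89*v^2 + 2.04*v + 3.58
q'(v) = -1.05*v^2 - 1.78*v + 2.04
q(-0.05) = 3.48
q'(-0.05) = 2.13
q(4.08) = -26.68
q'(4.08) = -22.70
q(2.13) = 0.51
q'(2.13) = -6.52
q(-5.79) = 29.87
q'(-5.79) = -22.85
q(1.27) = 4.02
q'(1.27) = -1.91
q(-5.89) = 32.21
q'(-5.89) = -23.90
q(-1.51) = -0.32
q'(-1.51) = 2.33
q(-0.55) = 2.25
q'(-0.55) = 2.70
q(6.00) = -91.82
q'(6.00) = -46.44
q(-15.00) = 953.98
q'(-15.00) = -207.51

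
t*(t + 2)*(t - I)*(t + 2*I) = t^4 + 2*t^3 + I*t^3 + 2*t^2 + 2*I*t^2 + 4*t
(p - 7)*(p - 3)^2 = p^3 - 13*p^2 + 51*p - 63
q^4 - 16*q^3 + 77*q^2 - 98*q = q*(q - 7)^2*(q - 2)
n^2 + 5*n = n*(n + 5)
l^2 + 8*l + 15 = (l + 3)*(l + 5)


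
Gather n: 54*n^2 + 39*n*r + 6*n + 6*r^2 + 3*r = 54*n^2 + n*(39*r + 6) + 6*r^2 + 3*r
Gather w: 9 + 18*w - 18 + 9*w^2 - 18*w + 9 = 9*w^2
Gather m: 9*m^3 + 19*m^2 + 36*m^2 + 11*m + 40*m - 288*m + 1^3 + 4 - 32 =9*m^3 + 55*m^2 - 237*m - 27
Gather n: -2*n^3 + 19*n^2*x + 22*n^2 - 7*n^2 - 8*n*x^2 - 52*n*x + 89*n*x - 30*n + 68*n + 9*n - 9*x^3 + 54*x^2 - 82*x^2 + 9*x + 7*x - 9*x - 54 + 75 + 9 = -2*n^3 + n^2*(19*x + 15) + n*(-8*x^2 + 37*x + 47) - 9*x^3 - 28*x^2 + 7*x + 30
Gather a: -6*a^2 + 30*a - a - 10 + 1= -6*a^2 + 29*a - 9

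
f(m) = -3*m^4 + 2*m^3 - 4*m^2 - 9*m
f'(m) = -12*m^3 + 6*m^2 - 8*m - 9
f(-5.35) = -2830.34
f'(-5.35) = 2043.10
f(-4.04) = -959.99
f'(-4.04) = 912.52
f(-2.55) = -163.07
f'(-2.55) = 249.39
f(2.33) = -105.81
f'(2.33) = -146.86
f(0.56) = -6.24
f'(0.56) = -13.71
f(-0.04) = 0.35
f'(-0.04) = -8.67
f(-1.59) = -23.02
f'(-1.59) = 67.12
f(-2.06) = -69.94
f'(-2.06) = 137.84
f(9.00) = -18630.00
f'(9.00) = -8343.00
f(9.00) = -18630.00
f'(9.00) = -8343.00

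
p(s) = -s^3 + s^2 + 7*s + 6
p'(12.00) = -401.00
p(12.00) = -1494.00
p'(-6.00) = -113.00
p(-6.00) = 216.00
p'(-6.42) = -129.49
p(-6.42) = 266.89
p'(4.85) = -53.87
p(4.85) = -50.61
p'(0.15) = 7.23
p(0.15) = 7.07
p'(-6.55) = -134.81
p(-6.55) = 284.06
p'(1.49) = 3.32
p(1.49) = 15.34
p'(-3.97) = -48.22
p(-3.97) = 56.54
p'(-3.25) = -31.19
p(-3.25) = 28.14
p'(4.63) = -48.05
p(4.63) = -39.41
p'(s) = -3*s^2 + 2*s + 7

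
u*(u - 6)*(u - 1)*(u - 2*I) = u^4 - 7*u^3 - 2*I*u^3 + 6*u^2 + 14*I*u^2 - 12*I*u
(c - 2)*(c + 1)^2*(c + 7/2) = c^4 + 7*c^3/2 - 3*c^2 - 25*c/2 - 7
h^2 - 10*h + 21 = (h - 7)*(h - 3)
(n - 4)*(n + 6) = n^2 + 2*n - 24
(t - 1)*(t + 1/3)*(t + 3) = t^3 + 7*t^2/3 - 7*t/3 - 1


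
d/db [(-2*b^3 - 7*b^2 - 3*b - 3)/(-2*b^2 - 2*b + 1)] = (4*b^4 + 8*b^3 + 2*b^2 - 26*b - 9)/(4*b^4 + 8*b^3 - 4*b + 1)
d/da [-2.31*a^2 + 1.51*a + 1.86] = 1.51 - 4.62*a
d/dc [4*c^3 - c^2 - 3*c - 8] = 12*c^2 - 2*c - 3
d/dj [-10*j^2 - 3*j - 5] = -20*j - 3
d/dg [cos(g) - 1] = -sin(g)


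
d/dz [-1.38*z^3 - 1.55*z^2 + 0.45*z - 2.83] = -4.14*z^2 - 3.1*z + 0.45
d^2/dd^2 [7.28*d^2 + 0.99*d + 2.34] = 14.5600000000000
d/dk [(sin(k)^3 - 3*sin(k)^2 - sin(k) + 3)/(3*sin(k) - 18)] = (2*sin(k)^3 - 21*sin(k)^2 + 36*sin(k) + 3)*cos(k)/(3*(sin(k) - 6)^2)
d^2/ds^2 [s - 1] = 0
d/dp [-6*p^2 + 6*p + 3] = 6 - 12*p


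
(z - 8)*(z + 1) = z^2 - 7*z - 8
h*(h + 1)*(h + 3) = h^3 + 4*h^2 + 3*h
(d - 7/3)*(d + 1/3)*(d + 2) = d^3 - 43*d/9 - 14/9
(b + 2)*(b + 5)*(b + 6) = b^3 + 13*b^2 + 52*b + 60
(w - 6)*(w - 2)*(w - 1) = w^3 - 9*w^2 + 20*w - 12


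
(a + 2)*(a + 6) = a^2 + 8*a + 12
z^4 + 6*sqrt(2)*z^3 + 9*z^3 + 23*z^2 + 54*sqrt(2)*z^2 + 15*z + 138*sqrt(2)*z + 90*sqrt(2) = (z + 1)*(z + 3)*(z + 5)*(z + 6*sqrt(2))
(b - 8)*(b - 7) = b^2 - 15*b + 56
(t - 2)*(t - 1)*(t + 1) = t^3 - 2*t^2 - t + 2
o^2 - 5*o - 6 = (o - 6)*(o + 1)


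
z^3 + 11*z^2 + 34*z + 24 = (z + 1)*(z + 4)*(z + 6)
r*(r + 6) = r^2 + 6*r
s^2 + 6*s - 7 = (s - 1)*(s + 7)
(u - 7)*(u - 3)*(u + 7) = u^3 - 3*u^2 - 49*u + 147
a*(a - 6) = a^2 - 6*a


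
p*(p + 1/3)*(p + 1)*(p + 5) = p^4 + 19*p^3/3 + 7*p^2 + 5*p/3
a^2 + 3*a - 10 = (a - 2)*(a + 5)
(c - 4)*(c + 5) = c^2 + c - 20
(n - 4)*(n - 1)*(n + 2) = n^3 - 3*n^2 - 6*n + 8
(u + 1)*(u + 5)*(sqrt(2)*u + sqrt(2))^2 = 2*u^4 + 16*u^3 + 36*u^2 + 32*u + 10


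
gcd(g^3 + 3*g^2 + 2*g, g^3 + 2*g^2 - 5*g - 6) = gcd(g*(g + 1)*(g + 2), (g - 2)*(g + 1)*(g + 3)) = g + 1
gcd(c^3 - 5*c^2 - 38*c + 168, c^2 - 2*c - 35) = c - 7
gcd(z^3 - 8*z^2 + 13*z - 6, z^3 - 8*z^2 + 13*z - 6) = z^3 - 8*z^2 + 13*z - 6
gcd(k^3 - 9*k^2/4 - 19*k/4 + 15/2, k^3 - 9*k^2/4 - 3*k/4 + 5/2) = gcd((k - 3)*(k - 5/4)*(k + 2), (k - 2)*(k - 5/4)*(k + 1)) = k - 5/4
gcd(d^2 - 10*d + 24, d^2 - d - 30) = d - 6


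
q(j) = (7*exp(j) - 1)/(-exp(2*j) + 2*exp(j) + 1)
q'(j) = (7*exp(j) - 1)*(2*exp(2*j) - 2*exp(j))/(-exp(2*j) + 2*exp(j) + 1)^2 + 7*exp(j)/(-exp(2*j) + 2*exp(j) + 1)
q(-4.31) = -0.88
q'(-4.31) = 0.11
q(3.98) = -0.14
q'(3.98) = 0.14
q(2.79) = -0.49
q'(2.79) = 0.56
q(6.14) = -0.02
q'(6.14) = 0.02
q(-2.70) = -0.47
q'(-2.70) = 0.47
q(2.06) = -1.20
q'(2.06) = 1.65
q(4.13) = -0.12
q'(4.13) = 0.12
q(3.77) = -0.17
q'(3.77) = 0.18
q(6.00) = -0.02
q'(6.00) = 0.02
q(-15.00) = -1.00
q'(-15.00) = 0.00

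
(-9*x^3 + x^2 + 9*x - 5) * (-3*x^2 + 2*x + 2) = 27*x^5 - 21*x^4 - 43*x^3 + 35*x^2 + 8*x - 10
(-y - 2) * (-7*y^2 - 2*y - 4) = 7*y^3 + 16*y^2 + 8*y + 8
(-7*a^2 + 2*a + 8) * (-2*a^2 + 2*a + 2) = 14*a^4 - 18*a^3 - 26*a^2 + 20*a + 16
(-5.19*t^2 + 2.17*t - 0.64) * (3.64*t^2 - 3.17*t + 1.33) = -18.8916*t^4 + 24.3511*t^3 - 16.1112*t^2 + 4.9149*t - 0.8512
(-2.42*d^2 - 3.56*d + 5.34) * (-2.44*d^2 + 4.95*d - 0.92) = 5.9048*d^4 - 3.2926*d^3 - 28.4252*d^2 + 29.7082*d - 4.9128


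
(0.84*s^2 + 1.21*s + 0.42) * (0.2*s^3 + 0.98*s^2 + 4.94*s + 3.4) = 0.168*s^5 + 1.0652*s^4 + 5.4194*s^3 + 9.245*s^2 + 6.1888*s + 1.428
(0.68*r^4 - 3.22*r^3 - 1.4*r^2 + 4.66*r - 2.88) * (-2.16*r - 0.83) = -1.4688*r^5 + 6.3908*r^4 + 5.6966*r^3 - 8.9036*r^2 + 2.353*r + 2.3904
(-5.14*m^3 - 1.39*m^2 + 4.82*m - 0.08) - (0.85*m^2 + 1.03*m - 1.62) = -5.14*m^3 - 2.24*m^2 + 3.79*m + 1.54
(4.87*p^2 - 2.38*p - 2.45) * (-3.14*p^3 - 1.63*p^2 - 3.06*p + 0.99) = -15.2918*p^5 - 0.464899999999999*p^4 - 3.3298*p^3 + 16.0976*p^2 + 5.1408*p - 2.4255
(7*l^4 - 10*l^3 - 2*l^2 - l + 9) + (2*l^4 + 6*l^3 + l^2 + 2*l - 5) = 9*l^4 - 4*l^3 - l^2 + l + 4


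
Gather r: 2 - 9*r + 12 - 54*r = 14 - 63*r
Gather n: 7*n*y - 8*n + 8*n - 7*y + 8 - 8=7*n*y - 7*y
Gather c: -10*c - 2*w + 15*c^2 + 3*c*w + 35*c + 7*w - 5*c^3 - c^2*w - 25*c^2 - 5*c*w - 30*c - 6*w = -5*c^3 + c^2*(-w - 10) + c*(-2*w - 5) - w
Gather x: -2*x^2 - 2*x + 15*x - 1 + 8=-2*x^2 + 13*x + 7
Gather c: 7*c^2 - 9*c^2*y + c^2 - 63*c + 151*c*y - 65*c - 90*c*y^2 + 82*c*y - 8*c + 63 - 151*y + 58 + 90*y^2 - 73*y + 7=c^2*(8 - 9*y) + c*(-90*y^2 + 233*y - 136) + 90*y^2 - 224*y + 128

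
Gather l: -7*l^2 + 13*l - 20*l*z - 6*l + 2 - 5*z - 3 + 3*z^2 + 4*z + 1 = -7*l^2 + l*(7 - 20*z) + 3*z^2 - z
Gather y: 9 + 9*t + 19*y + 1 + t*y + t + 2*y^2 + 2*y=10*t + 2*y^2 + y*(t + 21) + 10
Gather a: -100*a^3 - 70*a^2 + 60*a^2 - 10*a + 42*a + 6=-100*a^3 - 10*a^2 + 32*a + 6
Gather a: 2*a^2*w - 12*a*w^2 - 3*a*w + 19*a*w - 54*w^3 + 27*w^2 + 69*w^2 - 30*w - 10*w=2*a^2*w + a*(-12*w^2 + 16*w) - 54*w^3 + 96*w^2 - 40*w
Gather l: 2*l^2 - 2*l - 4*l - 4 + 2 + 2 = 2*l^2 - 6*l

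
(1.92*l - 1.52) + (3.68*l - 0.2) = 5.6*l - 1.72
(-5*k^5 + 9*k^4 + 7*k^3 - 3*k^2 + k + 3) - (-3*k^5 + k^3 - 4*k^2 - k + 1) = -2*k^5 + 9*k^4 + 6*k^3 + k^2 + 2*k + 2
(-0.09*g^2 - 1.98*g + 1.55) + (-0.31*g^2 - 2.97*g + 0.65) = -0.4*g^2 - 4.95*g + 2.2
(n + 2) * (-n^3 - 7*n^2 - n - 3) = -n^4 - 9*n^3 - 15*n^2 - 5*n - 6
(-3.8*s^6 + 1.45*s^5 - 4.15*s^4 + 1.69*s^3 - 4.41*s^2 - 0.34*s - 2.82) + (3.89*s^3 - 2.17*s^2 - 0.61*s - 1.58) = -3.8*s^6 + 1.45*s^5 - 4.15*s^4 + 5.58*s^3 - 6.58*s^2 - 0.95*s - 4.4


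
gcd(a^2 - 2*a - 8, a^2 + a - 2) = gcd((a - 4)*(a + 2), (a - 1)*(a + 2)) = a + 2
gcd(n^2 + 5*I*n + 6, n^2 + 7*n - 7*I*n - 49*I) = 1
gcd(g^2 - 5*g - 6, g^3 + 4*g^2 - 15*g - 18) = g + 1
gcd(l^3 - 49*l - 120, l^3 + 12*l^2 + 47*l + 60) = l^2 + 8*l + 15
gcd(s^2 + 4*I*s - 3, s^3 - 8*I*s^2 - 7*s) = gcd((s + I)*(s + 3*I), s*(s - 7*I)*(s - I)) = 1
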